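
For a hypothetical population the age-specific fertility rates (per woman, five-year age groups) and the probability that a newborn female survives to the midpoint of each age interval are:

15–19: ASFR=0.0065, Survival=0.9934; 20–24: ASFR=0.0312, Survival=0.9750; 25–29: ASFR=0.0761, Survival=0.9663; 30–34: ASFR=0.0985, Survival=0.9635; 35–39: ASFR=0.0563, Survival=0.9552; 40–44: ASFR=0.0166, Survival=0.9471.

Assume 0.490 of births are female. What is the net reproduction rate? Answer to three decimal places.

0.673

Proportion female at birth = 0.490.
Survival-weighted fertility by age (5·fₓ·Sₓ):
  15–19: 5 × 0.0065 × 0.9934 = 0.03229
  20–24: 5 × 0.0312 × 0.9750 = 0.15210
  25–29: 5 × 0.0761 × 0.9663 = 0.36768
  30–34: 5 × 0.0985 × 0.9635 = 0.47452
  35–39: 5 × 0.0563 × 0.9552 = 0.26889
  40–44: 5 × 0.0166 × 0.9471 = 0.07861
Sum = 1.37409
NRR = 0.490 × 1.37409 = 0.67330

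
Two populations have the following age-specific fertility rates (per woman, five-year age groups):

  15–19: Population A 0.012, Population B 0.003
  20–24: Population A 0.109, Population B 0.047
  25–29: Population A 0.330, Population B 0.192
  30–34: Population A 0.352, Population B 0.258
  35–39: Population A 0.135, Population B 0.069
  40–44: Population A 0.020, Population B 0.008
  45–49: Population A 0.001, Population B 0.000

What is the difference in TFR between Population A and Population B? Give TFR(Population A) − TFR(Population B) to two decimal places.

Population A:
  Sum of ASFRs = 0.012 + 0.109 + 0.330 + 0.352 + 0.135 + 0.020 + 0.001 = 0.959
  TFR = 5 × 0.959 = 4.795
Population B:
  Sum of ASFRs = 0.003 + 0.047 + 0.192 + 0.258 + 0.069 + 0.008 + 0.000 = 0.577
  TFR = 5 × 0.577 = 2.885
Difference = 4.795 − 2.885 = 1.91

1.91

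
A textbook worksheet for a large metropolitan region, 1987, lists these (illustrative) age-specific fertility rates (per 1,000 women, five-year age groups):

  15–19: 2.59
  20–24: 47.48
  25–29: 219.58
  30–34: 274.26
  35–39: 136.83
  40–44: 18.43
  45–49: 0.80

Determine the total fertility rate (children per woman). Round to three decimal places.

3.500

Sum of ASFRs = 2.59 + 47.48 + 219.58 + 274.26 + 136.83 + 18.43 + 0.80 = 699.97
TFR = 5 × 699.97 / 1000 = 3.49985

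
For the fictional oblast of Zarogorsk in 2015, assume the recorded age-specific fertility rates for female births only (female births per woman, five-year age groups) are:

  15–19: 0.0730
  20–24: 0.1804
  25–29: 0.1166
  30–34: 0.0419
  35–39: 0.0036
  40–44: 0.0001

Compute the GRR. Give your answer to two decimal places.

Sum of female ASFRs = 0.0730 + 0.1804 + 0.1166 + 0.0419 + 0.0036 + 0.0001 = 0.4156
GRR = 5 × 0.4156 = 2.078

2.08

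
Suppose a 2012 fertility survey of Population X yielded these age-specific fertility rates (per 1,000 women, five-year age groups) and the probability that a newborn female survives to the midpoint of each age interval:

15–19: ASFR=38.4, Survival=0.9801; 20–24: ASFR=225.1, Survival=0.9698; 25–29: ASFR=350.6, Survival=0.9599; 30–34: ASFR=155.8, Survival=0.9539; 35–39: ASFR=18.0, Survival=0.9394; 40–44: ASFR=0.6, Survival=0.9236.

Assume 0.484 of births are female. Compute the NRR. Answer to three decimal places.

Proportion female at birth = 0.484.
Survival-weighted fertility by age (5·fₓ·Sₓ):
  15–19: 5 × 38.4/1000 × 0.9801 = 0.18818
  20–24: 5 × 225.1/1000 × 0.9698 = 1.09151
  25–29: 5 × 350.6/1000 × 0.9599 = 1.68270
  30–34: 5 × 155.8/1000 × 0.9539 = 0.74309
  35–39: 5 × 18.0/1000 × 0.9394 = 0.08455
  40–44: 5 × 0.6/1000 × 0.9236 = 0.00277
Sum = 3.79280
NRR = 0.484 × 3.79280 = 1.83572

1.836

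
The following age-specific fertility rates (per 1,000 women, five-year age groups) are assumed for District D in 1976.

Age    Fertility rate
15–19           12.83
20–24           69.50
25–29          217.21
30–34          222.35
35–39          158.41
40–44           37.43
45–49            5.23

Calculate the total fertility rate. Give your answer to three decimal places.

3.615

Sum of ASFRs = 12.83 + 69.50 + 217.21 + 222.35 + 158.41 + 37.43 + 5.23 = 722.96
TFR = 5 × 722.96 / 1000 = 3.6148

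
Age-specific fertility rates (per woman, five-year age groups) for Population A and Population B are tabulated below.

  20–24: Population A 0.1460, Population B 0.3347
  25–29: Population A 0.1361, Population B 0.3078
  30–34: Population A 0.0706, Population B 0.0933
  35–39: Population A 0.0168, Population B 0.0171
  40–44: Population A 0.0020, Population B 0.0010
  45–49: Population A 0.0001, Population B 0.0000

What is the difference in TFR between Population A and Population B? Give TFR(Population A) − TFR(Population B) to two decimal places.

Population A:
  Sum of ASFRs = 0.1460 + 0.1361 + 0.0706 + 0.0168 + 0.0020 + 0.0001 = 0.3716
  TFR = 5 × 0.3716 = 1.858
Population B:
  Sum of ASFRs = 0.3347 + 0.3078 + 0.0933 + 0.0171 + 0.0010 + 0.0000 = 0.7539
  TFR = 5 × 0.7539 = 3.7695
Difference = 1.858 − 3.7695 = -1.9115

-1.91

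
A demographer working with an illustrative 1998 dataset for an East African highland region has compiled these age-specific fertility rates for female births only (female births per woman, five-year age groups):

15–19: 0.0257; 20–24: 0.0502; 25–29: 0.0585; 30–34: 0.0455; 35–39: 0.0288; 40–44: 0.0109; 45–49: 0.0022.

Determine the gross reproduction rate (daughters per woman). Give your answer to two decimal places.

Sum of female ASFRs = 0.0257 + 0.0502 + 0.0585 + 0.0455 + 0.0288 + 0.0109 + 0.0022 = 0.2218
GRR = 5 × 0.2218 = 1.109

1.11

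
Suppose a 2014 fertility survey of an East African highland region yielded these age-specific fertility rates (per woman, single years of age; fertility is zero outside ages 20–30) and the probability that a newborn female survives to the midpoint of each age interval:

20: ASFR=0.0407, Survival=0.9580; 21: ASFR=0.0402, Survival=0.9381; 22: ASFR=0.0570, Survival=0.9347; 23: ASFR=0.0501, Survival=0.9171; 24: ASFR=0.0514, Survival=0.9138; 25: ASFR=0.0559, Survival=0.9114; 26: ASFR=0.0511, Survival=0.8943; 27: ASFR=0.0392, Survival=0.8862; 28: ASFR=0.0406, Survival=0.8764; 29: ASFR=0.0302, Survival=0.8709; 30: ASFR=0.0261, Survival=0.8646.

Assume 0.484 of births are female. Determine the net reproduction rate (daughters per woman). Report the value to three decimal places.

0.212

Proportion female at birth = 0.484.
Survival-weighted fertility by age (1·fₓ·Sₓ):
  20: 1 × 0.0407 × 0.9580 = 0.03899
  21: 1 × 0.0402 × 0.9381 = 0.03771
  22: 1 × 0.0570 × 0.9347 = 0.05328
  23: 1 × 0.0501 × 0.9171 = 0.04595
  24: 1 × 0.0514 × 0.9138 = 0.04697
  25: 1 × 0.0559 × 0.9114 = 0.05095
  26: 1 × 0.0511 × 0.8943 = 0.04570
  27: 1 × 0.0392 × 0.8862 = 0.03474
  28: 1 × 0.0406 × 0.8764 = 0.03558
  29: 1 × 0.0302 × 0.8709 = 0.02630
  30: 1 × 0.0261 × 0.8646 = 0.02257
Sum = 0.43874
NRR = 0.484 × 0.43874 = 0.21235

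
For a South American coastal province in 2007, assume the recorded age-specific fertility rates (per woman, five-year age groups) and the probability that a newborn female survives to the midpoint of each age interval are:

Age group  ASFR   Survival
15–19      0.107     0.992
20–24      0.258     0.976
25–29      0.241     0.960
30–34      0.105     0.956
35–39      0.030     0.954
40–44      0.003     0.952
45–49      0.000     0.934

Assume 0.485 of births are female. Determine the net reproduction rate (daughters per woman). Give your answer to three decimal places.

1.749

Proportion female at birth = 0.485.
Each age group contributes 5 × ASFR × survival:
  15–19: 5 × 0.107 × 0.992 = 0.53072
  20–24: 5 × 0.258 × 0.976 = 1.25904
  25–29: 5 × 0.241 × 0.960 = 1.15680
  30–34: 5 × 0.105 × 0.956 = 0.50190
  35–39: 5 × 0.030 × 0.954 = 0.14310
  40–44: 5 × 0.003 × 0.952 = 0.01428
  45–49: 5 × 0.000 × 0.934 = 0.00000
Sum = 3.60584
NRR = 0.485 × 3.60584 = 1.74883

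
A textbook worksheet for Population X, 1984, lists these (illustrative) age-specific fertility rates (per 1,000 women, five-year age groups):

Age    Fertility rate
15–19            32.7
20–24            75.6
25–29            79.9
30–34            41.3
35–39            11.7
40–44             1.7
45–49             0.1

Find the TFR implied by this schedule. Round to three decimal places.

Sum of ASFRs = 32.7 + 75.6 + 79.9 + 41.3 + 11.7 + 1.7 + 0.1 = 243.0
TFR = 5 × 243.0 / 1000 = 1.215

1.215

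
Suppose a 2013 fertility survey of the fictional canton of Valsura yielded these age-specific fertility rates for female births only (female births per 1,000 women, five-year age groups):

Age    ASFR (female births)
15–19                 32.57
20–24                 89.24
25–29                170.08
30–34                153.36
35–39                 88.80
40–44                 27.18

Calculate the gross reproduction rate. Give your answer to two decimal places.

2.81

Sum of female ASFRs = 32.57 + 89.24 + 170.08 + 153.36 + 88.80 + 27.18 = 561.23
GRR = 5 × 561.23 / 1000 = 2.80615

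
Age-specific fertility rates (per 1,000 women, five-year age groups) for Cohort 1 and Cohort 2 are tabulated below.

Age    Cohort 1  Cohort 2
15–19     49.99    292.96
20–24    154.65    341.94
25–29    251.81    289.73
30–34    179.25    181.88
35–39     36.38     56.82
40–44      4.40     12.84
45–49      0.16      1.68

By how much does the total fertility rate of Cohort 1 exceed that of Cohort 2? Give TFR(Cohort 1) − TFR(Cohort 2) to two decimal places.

Cohort 1:
  Sum of ASFRs = 49.99 + 154.65 + 251.81 + 179.25 + 36.38 + 4.40 + 0.16 = 676.64
  TFR = 5 × 676.64 / 1000 = 3.3832
Cohort 2:
  Sum of ASFRs = 292.96 + 341.94 + 289.73 + 181.88 + 56.82 + 12.84 + 1.68 = 1177.85
  TFR = 5 × 1177.85 / 1000 = 5.88925
Difference = 3.3832 − 5.88925 = -2.50605

-2.51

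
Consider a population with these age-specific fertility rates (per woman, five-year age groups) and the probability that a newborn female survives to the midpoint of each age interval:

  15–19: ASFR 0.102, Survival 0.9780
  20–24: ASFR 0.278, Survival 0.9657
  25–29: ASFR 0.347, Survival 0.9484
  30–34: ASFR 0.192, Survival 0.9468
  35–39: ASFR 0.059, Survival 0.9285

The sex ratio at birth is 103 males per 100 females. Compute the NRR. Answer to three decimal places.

2.300

Proportion female at birth = 100 / (100 + 103) = 0.49261.
Survival-weighted fertility by age (5·fₓ·Sₓ):
  15–19: 5 × 0.102 × 0.9780 = 0.49878
  20–24: 5 × 0.278 × 0.9657 = 1.34232
  25–29: 5 × 0.347 × 0.9484 = 1.64547
  30–34: 5 × 0.192 × 0.9468 = 0.90893
  35–39: 5 × 0.059 × 0.9285 = 0.27391
Sum = 4.66941
NRR = 0.49261 × 4.66941 = 2.30020
An NRR exceeding 1 indicates intrinsic growth under these rates.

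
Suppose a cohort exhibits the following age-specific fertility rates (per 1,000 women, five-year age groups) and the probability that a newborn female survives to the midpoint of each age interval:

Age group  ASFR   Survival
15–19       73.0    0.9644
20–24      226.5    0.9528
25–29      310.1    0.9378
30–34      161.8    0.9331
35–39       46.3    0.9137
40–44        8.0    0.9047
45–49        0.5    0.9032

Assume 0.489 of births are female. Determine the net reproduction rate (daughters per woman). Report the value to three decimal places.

Proportion female at birth = 0.489.
Per-age-group product (5 × ASFR × survival probability):
  15–19: 5 × 73.0/1000 × 0.9644 = 0.35201
  20–24: 5 × 226.5/1000 × 0.9528 = 1.07905
  25–29: 5 × 310.1/1000 × 0.9378 = 1.45406
  30–34: 5 × 161.8/1000 × 0.9331 = 0.75488
  35–39: 5 × 46.3/1000 × 0.9137 = 0.21152
  40–44: 5 × 8.0/1000 × 0.9047 = 0.03619
  45–49: 5 × 0.5/1000 × 0.9032 = 0.00226
Sum = 3.88997
NRR = 0.489 × 3.88997 = 1.90220

1.902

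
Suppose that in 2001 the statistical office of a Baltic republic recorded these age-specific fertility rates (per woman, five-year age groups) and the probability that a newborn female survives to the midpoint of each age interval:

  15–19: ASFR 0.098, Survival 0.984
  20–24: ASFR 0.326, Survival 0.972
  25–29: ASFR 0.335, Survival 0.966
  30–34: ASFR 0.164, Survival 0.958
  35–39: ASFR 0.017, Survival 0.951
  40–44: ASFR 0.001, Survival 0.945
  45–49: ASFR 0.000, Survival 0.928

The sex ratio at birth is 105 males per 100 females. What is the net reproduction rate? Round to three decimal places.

Proportion female at birth = 100 / (100 + 105) = 0.48780.
Survival-weighted fertility by age (5·fₓ·Sₓ):
  15–19: 5 × 0.098 × 0.984 = 0.48216
  20–24: 5 × 0.326 × 0.972 = 1.58436
  25–29: 5 × 0.335 × 0.966 = 1.61805
  30–34: 5 × 0.164 × 0.958 = 0.78556
  35–39: 5 × 0.017 × 0.951 = 0.08084
  40–44: 5 × 0.001 × 0.945 = 0.00473
  45–49: 5 × 0.000 × 0.928 = 0.00000
Sum = 4.55570
NRR = 0.48780 × 4.55570 = 2.22227

2.222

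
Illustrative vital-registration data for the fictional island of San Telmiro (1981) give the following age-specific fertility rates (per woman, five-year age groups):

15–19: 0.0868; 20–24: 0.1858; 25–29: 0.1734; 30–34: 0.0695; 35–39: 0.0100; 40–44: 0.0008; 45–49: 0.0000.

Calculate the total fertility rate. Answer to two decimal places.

2.63

Sum of ASFRs = 0.0868 + 0.1858 + 0.1734 + 0.0695 + 0.0100 + 0.0008 + 0.0000 = 0.5263
TFR = 5 × 0.5263 = 2.6315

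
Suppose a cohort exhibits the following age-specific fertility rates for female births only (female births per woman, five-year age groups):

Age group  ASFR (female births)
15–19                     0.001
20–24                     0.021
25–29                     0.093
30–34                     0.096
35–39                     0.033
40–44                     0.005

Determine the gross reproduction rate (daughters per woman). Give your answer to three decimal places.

1.245

Sum of female ASFRs = 0.001 + 0.021 + 0.093 + 0.096 + 0.033 + 0.005 = 0.249
GRR = 5 × 0.249 = 1.245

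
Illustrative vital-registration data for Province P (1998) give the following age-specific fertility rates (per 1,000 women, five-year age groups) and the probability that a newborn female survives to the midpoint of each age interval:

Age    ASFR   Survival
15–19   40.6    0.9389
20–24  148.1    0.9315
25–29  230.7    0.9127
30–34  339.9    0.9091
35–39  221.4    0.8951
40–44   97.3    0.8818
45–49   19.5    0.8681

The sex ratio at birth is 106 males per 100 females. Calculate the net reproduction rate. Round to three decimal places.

2.419

Proportion female at birth = 100 / (100 + 106) = 0.48544.
Weighting each age-specific rate by interval width and survival:
  15–19: 5 × 40.6/1000 × 0.9389 = 0.19060
  20–24: 5 × 148.1/1000 × 0.9315 = 0.68978
  25–29: 5 × 230.7/1000 × 0.9127 = 1.05280
  30–34: 5 × 339.9/1000 × 0.9091 = 1.54502
  35–39: 5 × 221.4/1000 × 0.8951 = 0.99088
  40–44: 5 × 97.3/1000 × 0.8818 = 0.42900
  45–49: 5 × 19.5/1000 × 0.8681 = 0.08464
Sum = 4.98272
NRR = 0.48544 × 4.98272 = 2.41881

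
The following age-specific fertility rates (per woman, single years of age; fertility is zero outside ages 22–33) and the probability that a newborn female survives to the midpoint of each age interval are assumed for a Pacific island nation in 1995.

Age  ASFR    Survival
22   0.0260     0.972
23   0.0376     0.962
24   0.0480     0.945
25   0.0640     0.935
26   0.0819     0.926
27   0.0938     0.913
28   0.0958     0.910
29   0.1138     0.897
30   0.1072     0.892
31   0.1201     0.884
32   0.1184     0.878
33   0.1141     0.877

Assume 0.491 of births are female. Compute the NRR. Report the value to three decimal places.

Proportion female at birth = 0.491.
Survival-weighted fertility by age (1·fₓ·Sₓ):
  22: 1 × 0.0260 × 0.972 = 0.02527
  23: 1 × 0.0376 × 0.962 = 0.03617
  24: 1 × 0.0480 × 0.945 = 0.04536
  25: 1 × 0.0640 × 0.935 = 0.05984
  26: 1 × 0.0819 × 0.926 = 0.07584
  27: 1 × 0.0938 × 0.913 = 0.08564
  28: 1 × 0.0958 × 0.910 = 0.08718
  29: 1 × 0.1138 × 0.897 = 0.10208
  30: 1 × 0.1072 × 0.892 = 0.09562
  31: 1 × 0.1201 × 0.884 = 0.10617
  32: 1 × 0.1184 × 0.878 = 0.10396
  33: 1 × 0.1141 × 0.877 = 0.10007
Sum = 0.92320
NRR = 0.491 × 0.92320 = 0.45329

0.453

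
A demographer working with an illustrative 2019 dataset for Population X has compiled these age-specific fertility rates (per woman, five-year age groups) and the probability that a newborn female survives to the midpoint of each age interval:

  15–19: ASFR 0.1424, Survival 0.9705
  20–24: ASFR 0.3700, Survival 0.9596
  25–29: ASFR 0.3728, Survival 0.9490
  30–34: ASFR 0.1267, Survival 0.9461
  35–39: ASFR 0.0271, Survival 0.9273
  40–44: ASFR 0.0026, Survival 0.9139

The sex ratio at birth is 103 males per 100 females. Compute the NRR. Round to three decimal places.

2.449

Proportion female at birth = 100 / (100 + 103) = 0.49261.
Per-age-group product (5 × ASFR × survival probability):
  15–19: 5 × 0.1424 × 0.9705 = 0.69100
  20–24: 5 × 0.3700 × 0.9596 = 1.77526
  25–29: 5 × 0.3728 × 0.9490 = 1.76894
  30–34: 5 × 0.1267 × 0.9461 = 0.59935
  35–39: 5 × 0.0271 × 0.9273 = 0.12565
  40–44: 5 × 0.0026 × 0.9139 = 0.01188
Sum = 4.97208
NRR = 0.49261 × 4.97208 = 2.44930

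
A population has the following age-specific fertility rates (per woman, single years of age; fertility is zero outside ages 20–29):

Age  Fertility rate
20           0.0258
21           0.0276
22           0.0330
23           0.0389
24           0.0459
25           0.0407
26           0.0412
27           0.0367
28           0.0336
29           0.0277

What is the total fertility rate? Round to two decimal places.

Sum of ASFRs = 0.0258 + 0.0276 + 0.0330 + 0.0389 + 0.0459 + 0.0407 + 0.0412 + 0.0367 + 0.0336 + 0.0277 = 0.3511
TFR = 0.3511

0.35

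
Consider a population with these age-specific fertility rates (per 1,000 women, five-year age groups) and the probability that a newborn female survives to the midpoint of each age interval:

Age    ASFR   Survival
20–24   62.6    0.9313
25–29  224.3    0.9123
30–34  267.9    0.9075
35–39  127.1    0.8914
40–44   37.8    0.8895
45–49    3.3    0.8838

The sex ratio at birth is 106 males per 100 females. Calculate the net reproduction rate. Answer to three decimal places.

Proportion female at birth = 100 / (100 + 106) = 0.48544.
Per-age-group product (5 × ASFR × survival probability):
  20–24: 5 × 62.6/1000 × 0.9313 = 0.29150
  25–29: 5 × 224.3/1000 × 0.9123 = 1.02314
  30–34: 5 × 267.9/1000 × 0.9075 = 1.21560
  35–39: 5 × 127.1/1000 × 0.8914 = 0.56648
  40–44: 5 × 37.8/1000 × 0.8895 = 0.16812
  45–49: 5 × 3.3/1000 × 0.8838 = 0.01458
Sum = 3.27942
NRR = 0.48544 × 3.27942 = 1.59196
With NRR above 1 the population is above replacement fertility.

1.592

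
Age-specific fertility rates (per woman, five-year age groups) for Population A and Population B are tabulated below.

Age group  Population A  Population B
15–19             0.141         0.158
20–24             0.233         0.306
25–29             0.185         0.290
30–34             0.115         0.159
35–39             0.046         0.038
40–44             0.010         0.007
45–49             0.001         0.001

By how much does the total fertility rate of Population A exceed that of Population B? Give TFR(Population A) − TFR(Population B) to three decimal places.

Population A:
  Sum of ASFRs = 0.141 + 0.233 + 0.185 + 0.115 + 0.046 + 0.010 + 0.001 = 0.731
  TFR = 5 × 0.731 = 3.655
Population B:
  Sum of ASFRs = 0.158 + 0.306 + 0.290 + 0.159 + 0.038 + 0.007 + 0.001 = 0.959
  TFR = 5 × 0.959 = 4.795
Difference = 3.655 − 4.795 = -1.14

-1.140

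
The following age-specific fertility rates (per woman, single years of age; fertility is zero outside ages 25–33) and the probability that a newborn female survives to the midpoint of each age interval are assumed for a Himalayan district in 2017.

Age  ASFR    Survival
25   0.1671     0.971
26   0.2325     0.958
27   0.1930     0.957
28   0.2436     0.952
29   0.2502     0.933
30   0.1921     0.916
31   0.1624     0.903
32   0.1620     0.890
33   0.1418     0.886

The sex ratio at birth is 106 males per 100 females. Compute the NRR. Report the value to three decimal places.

0.790

Proportion female at birth = 100 / (100 + 106) = 0.48544.
Per-age-group product (1 × ASFR × survival probability):
  25: 1 × 0.1671 × 0.971 = 0.16225
  26: 1 × 0.2325 × 0.958 = 0.22274
  27: 1 × 0.1930 × 0.957 = 0.18470
  28: 1 × 0.2436 × 0.952 = 0.23191
  29: 1 × 0.2502 × 0.933 = 0.23344
  30: 1 × 0.1921 × 0.916 = 0.17596
  31: 1 × 0.1624 × 0.903 = 0.14665
  32: 1 × 0.1620 × 0.890 = 0.14418
  33: 1 × 0.1418 × 0.886 = 0.12563
Sum = 1.62746
NRR = 0.48544 × 1.62746 = 0.79003
NRR < 1, so the cohort does not fully replace itself.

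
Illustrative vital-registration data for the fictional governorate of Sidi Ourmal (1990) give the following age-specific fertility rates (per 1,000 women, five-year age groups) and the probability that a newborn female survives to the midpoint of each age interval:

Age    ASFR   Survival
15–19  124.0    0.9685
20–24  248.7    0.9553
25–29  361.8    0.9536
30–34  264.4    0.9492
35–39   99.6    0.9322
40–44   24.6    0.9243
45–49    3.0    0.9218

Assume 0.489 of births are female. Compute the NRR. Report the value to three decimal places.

2.621

Proportion female at birth = 0.489.
Per-age-group product (5 × ASFR × survival probability):
  15–19: 5 × 124.0/1000 × 0.9685 = 0.60047
  20–24: 5 × 248.7/1000 × 0.9553 = 1.18792
  25–29: 5 × 361.8/1000 × 0.9536 = 1.72506
  30–34: 5 × 264.4/1000 × 0.9492 = 1.25484
  35–39: 5 × 99.6/1000 × 0.9322 = 0.46424
  40–44: 5 × 24.6/1000 × 0.9243 = 0.11369
  45–49: 5 × 3.0/1000 × 0.9218 = 0.01383
Sum = 5.36005
NRR = 0.489 × 5.36005 = 2.62106
NRR > 1, so each generation more than replaces itself.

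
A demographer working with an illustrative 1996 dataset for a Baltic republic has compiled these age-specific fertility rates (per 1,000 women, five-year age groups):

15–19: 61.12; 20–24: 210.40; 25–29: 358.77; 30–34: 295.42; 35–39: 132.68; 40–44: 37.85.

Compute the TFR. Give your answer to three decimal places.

5.481

Sum of ASFRs = 61.12 + 210.40 + 358.77 + 295.42 + 132.68 + 37.85 = 1096.24
TFR = 5 × 1096.24 / 1000 = 5.4812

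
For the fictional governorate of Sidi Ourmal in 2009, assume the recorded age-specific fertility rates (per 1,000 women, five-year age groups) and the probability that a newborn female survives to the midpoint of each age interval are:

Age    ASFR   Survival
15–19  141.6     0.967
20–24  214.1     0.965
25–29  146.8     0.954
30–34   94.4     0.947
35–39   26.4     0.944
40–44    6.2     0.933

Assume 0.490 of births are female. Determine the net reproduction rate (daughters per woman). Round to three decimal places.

Proportion female at birth = 0.490.
Per-age-group product (5 × ASFR × survival probability):
  15–19: 5 × 141.6/1000 × 0.967 = 0.68464
  20–24: 5 × 214.1/1000 × 0.965 = 1.03303
  25–29: 5 × 146.8/1000 × 0.954 = 0.70024
  30–34: 5 × 94.4/1000 × 0.947 = 0.44698
  35–39: 5 × 26.4/1000 × 0.944 = 0.12461
  40–44: 5 × 6.2/1000 × 0.933 = 0.02892
Sum = 3.01842
NRR = 0.490 × 3.01842 = 1.47903
NRR > 1, so each generation more than replaces itself.

1.479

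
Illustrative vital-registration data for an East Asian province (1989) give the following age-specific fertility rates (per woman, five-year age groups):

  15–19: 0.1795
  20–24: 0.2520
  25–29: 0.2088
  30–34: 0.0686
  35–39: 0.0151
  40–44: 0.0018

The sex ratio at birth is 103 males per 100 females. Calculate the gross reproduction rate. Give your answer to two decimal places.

Proportion female at birth = 100 / (100 + 103) = 0.49261.
Sum of ASFRs = 0.1795 + 0.2520 + 0.2088 + 0.0686 + 0.0151 + 0.0018 = 0.7258
TFR = 5 × 0.7258 = 3.629
GRR = 0.49261 × 3.629 = 1.78768

1.79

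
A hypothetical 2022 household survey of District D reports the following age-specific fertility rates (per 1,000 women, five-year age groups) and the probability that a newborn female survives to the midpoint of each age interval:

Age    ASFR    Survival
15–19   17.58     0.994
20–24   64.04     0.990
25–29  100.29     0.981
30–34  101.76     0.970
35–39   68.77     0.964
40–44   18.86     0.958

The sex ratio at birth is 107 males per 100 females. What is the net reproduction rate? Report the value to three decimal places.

0.875

Proportion female at birth = 100 / (100 + 107) = 0.48309.
Weighting each age-specific rate by interval width and survival:
  15–19: 5 × 17.58/1000 × 0.994 = 0.08737
  20–24: 5 × 64.04/1000 × 0.990 = 0.31700
  25–29: 5 × 100.29/1000 × 0.981 = 0.49192
  30–34: 5 × 101.76/1000 × 0.970 = 0.49354
  35–39: 5 × 68.77/1000 × 0.964 = 0.33147
  40–44: 5 × 18.86/1000 × 0.958 = 0.09034
Sum = 1.81164
NRR = 0.48309 × 1.81164 = 0.87519
With NRR below 1 the population is below replacement fertility.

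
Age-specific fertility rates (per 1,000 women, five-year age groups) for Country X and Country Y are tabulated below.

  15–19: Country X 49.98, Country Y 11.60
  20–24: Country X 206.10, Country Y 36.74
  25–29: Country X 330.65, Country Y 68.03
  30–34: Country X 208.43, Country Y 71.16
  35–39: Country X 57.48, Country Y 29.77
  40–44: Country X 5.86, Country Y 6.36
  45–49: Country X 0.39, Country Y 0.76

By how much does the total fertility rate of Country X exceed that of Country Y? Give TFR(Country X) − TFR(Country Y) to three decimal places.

Country X:
  Sum of ASFRs = 49.98 + 206.10 + 330.65 + 208.43 + 57.48 + 5.86 + 0.39 = 858.89
  TFR = 5 × 858.89 / 1000 = 4.29445
Country Y:
  Sum of ASFRs = 11.60 + 36.74 + 68.03 + 71.16 + 29.77 + 6.36 + 0.76 = 224.42
  TFR = 5 × 224.42 / 1000 = 1.1221
Difference = 4.29445 − 1.1221 = 3.17235

3.172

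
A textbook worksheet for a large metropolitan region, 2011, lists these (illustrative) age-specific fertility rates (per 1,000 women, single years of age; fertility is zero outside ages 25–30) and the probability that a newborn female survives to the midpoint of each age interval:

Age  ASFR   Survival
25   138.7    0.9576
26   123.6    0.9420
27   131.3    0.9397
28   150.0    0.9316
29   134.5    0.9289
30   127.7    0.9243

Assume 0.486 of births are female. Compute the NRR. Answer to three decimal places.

0.367

Proportion female at birth = 0.486.
Each age group contributes 1 × ASFR × survival:
  25: 1 × 138.7/1000 × 0.9576 = 0.13282
  26: 1 × 123.6/1000 × 0.9420 = 0.11643
  27: 1 × 131.3/1000 × 0.9397 = 0.12338
  28: 1 × 150.0/1000 × 0.9316 = 0.13974
  29: 1 × 134.5/1000 × 0.9289 = 0.12494
  30: 1 × 127.7/1000 × 0.9243 = 0.11803
Sum = 0.75534
NRR = 0.486 × 0.75534 = 0.36710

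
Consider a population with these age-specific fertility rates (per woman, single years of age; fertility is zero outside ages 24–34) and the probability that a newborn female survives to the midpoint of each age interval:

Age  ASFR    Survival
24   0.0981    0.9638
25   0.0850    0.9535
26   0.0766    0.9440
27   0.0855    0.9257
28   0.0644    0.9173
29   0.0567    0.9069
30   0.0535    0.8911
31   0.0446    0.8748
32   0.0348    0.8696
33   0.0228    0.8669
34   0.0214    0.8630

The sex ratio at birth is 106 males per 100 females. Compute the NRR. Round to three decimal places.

0.288

Proportion female at birth = 100 / (100 + 106) = 0.48544.
Survival-weighted fertility by age (1·fₓ·Sₓ):
  24: 1 × 0.0981 × 0.9638 = 0.09455
  25: 1 × 0.0850 × 0.9535 = 0.08105
  26: 1 × 0.0766 × 0.9440 = 0.07231
  27: 1 × 0.0855 × 0.9257 = 0.07915
  28: 1 × 0.0644 × 0.9173 = 0.05907
  29: 1 × 0.0567 × 0.9069 = 0.05142
  30: 1 × 0.0535 × 0.8911 = 0.04767
  31: 1 × 0.0446 × 0.8748 = 0.03902
  32: 1 × 0.0348 × 0.8696 = 0.03026
  33: 1 × 0.0228 × 0.8669 = 0.01977
  34: 1 × 0.0214 × 0.8630 = 0.01847
Sum = 0.59274
NRR = 0.48544 × 0.59274 = 0.28774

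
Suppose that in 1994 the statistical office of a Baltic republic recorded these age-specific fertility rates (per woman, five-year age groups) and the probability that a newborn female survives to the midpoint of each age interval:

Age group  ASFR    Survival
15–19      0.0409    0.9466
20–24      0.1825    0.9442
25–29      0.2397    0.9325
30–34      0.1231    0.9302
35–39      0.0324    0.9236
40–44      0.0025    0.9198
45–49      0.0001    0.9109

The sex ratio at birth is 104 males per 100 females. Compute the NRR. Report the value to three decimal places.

1.425

Proportion female at birth = 100 / (100 + 104) = 0.49020.
Weighting each age-specific rate by interval width and survival:
  15–19: 5 × 0.0409 × 0.9466 = 0.19358
  20–24: 5 × 0.1825 × 0.9442 = 0.86158
  25–29: 5 × 0.2397 × 0.9325 = 1.11760
  30–34: 5 × 0.1231 × 0.9302 = 0.57254
  35–39: 5 × 0.0324 × 0.9236 = 0.14962
  40–44: 5 × 0.0025 × 0.9198 = 0.01150
  45–49: 5 × 0.0001 × 0.9109 = 0.00046
Sum = 2.90688
NRR = 0.49020 × 2.90688 = 1.42495
With NRR above 1 the population is above replacement fertility.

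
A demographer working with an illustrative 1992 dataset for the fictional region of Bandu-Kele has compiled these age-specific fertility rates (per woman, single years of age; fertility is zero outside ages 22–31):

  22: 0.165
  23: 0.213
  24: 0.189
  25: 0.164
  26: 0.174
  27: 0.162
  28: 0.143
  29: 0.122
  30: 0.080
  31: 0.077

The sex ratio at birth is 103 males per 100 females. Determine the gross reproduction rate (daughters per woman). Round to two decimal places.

0.73

Proportion female at birth = 100 / (100 + 103) = 0.49261.
Sum of ASFRs = 0.165 + 0.213 + 0.189 + 0.164 + 0.174 + 0.162 + 0.143 + 0.122 + 0.080 + 0.077 = 1.489
TFR = 1.489
GRR = 0.49261 × 1.489 = 0.73350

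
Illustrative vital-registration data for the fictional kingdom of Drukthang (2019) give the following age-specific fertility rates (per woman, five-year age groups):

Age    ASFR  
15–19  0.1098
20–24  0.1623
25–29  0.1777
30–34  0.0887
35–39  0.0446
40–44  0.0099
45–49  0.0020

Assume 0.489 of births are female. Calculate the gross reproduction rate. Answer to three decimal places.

Proportion female at birth = 0.489.
Sum of ASFRs = 0.1098 + 0.1623 + 0.1777 + 0.0887 + 0.0446 + 0.0099 + 0.0020 = 0.5950
TFR = 5 × 0.5950 = 2.975
GRR = 0.489 × 2.975 = 1.45478

1.455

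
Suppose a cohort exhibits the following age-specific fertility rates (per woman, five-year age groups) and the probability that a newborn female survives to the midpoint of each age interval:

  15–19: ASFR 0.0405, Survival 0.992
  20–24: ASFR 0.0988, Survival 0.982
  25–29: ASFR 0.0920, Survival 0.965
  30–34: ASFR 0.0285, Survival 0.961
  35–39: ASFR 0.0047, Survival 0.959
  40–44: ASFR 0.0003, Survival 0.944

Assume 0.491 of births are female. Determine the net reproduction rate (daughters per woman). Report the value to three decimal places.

0.634

Proportion female at birth = 0.491.
Survival-weighted fertility by age (5·fₓ·Sₓ):
  15–19: 5 × 0.0405 × 0.992 = 0.20088
  20–24: 5 × 0.0988 × 0.982 = 0.48511
  25–29: 5 × 0.0920 × 0.965 = 0.44390
  30–34: 5 × 0.0285 × 0.961 = 0.13694
  35–39: 5 × 0.0047 × 0.959 = 0.02254
  40–44: 5 × 0.0003 × 0.944 = 0.00142
Sum = 1.29079
NRR = 0.491 × 1.29079 = 0.63378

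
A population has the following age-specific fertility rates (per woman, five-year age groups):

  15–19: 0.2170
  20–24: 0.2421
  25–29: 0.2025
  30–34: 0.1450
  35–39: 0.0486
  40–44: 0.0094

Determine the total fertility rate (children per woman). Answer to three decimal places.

4.323

Sum of ASFRs = 0.2170 + 0.2421 + 0.2025 + 0.1450 + 0.0486 + 0.0094 = 0.8646
TFR = 5 × 0.8646 = 4.323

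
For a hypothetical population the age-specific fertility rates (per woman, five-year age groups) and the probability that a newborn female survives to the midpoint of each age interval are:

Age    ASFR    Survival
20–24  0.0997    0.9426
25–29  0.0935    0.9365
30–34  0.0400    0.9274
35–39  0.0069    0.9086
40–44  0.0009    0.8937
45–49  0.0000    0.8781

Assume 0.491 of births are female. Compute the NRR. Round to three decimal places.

Proportion female at birth = 0.491.
Per-age-group product (5 × ASFR × survival probability):
  20–24: 5 × 0.0997 × 0.9426 = 0.46989
  25–29: 5 × 0.0935 × 0.9365 = 0.43781
  30–34: 5 × 0.0400 × 0.9274 = 0.18548
  35–39: 5 × 0.0069 × 0.9086 = 0.03135
  40–44: 5 × 0.0009 × 0.8937 = 0.00402
  45–49: 5 × 0.0000 × 0.8781 = 0.00000
Sum = 1.12855
NRR = 0.491 × 1.12855 = 0.55412

0.554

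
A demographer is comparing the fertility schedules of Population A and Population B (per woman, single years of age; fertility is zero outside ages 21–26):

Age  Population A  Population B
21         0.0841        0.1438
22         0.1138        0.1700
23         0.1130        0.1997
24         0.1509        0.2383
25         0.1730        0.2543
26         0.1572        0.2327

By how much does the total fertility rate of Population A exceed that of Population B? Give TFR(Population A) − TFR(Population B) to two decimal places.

Population A:
  Sum of ASFRs = 0.0841 + 0.1138 + 0.1130 + 0.1509 + 0.1730 + 0.1572 = 0.7920
  TFR = 0.792
Population B:
  Sum of ASFRs = 0.1438 + 0.1700 + 0.1997 + 0.2383 + 0.2543 + 0.2327 = 1.2388
  TFR = 1.2388
Difference = 0.792 − 1.2388 = -0.4468

-0.45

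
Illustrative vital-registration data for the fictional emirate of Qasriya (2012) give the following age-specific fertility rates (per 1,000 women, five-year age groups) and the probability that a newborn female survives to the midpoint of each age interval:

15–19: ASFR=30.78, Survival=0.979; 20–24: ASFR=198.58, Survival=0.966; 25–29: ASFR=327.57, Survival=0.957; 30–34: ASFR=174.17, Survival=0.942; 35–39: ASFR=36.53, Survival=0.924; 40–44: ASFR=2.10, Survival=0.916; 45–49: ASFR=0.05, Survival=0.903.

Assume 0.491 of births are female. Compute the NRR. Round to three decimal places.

Proportion female at birth = 0.491.
Per-age-group product (5 × ASFR × survival probability):
  15–19: 5 × 30.78/1000 × 0.979 = 0.15067
  20–24: 5 × 198.58/1000 × 0.966 = 0.95914
  25–29: 5 × 327.57/1000 × 0.957 = 1.56742
  30–34: 5 × 174.17/1000 × 0.942 = 0.82034
  35–39: 5 × 36.53/1000 × 0.924 = 0.16877
  40–44: 5 × 2.10/1000 × 0.916 = 0.00962
  45–49: 5 × 0.05/1000 × 0.903 = 0.00023
Sum = 3.67619
NRR = 0.491 × 3.67619 = 1.80501
An NRR exceeding 1 indicates intrinsic growth under these rates.

1.805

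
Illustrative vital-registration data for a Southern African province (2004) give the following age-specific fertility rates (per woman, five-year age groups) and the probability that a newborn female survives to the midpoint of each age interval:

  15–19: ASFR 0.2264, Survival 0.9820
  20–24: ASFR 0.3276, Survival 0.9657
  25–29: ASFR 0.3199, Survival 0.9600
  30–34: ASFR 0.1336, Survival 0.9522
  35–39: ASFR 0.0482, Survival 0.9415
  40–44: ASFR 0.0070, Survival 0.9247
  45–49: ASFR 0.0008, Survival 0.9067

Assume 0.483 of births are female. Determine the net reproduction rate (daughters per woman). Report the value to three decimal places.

2.477

Proportion female at birth = 0.483.
Survival-weighted fertility by age (5·fₓ·Sₓ):
  15–19: 5 × 0.2264 × 0.9820 = 1.11162
  20–24: 5 × 0.3276 × 0.9657 = 1.58182
  25–29: 5 × 0.3199 × 0.9600 = 1.53552
  30–34: 5 × 0.1336 × 0.9522 = 0.63607
  35–39: 5 × 0.0482 × 0.9415 = 0.22690
  40–44: 5 × 0.0070 × 0.9247 = 0.03236
  45–49: 5 × 0.0008 × 0.9067 = 0.00363
Sum = 5.12792
NRR = 0.483 × 5.12792 = 2.47679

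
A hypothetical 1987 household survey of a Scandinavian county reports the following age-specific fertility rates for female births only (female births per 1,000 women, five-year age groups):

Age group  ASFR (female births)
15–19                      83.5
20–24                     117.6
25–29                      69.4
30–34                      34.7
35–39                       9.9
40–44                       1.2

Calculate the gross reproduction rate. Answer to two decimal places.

1.58

Sum of female ASFRs = 83.5 + 117.6 + 69.4 + 34.7 + 9.9 + 1.2 = 316.3
GRR = 5 × 316.3 / 1000 = 1.5815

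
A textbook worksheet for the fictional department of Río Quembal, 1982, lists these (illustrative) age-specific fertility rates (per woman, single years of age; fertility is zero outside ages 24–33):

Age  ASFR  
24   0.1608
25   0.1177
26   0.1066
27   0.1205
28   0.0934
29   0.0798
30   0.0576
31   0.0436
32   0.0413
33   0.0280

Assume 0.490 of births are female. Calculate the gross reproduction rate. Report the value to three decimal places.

Proportion female at birth = 0.490.
Sum of ASFRs = 0.1608 + 0.1177 + 0.1066 + 0.1205 + 0.0934 + 0.0798 + 0.0576 + 0.0436 + 0.0413 + 0.0280 = 0.8493
TFR = 0.8493
GRR = 0.490 × 0.8493 = 0.41616

0.416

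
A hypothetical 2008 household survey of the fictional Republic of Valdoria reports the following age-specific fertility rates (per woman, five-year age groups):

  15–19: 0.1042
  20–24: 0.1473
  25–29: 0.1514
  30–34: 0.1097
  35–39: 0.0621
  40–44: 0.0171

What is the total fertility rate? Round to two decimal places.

Sum of ASFRs = 0.1042 + 0.1473 + 0.1514 + 0.1097 + 0.0621 + 0.0171 = 0.5918
TFR = 5 × 0.5918 = 2.959

2.96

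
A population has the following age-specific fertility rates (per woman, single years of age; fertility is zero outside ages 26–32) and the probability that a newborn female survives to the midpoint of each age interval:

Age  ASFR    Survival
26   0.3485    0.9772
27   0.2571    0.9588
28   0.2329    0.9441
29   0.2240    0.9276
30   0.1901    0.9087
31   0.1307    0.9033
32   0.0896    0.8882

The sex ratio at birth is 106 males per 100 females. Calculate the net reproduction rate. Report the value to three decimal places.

0.672

Proportion female at birth = 100 / (100 + 106) = 0.48544.
Survival-weighted fertility by age (1·fₓ·Sₓ):
  26: 1 × 0.3485 × 0.9772 = 0.34055
  27: 1 × 0.2571 × 0.9588 = 0.24651
  28: 1 × 0.2329 × 0.9441 = 0.21988
  29: 1 × 0.2240 × 0.9276 = 0.20778
  30: 1 × 0.1901 × 0.9087 = 0.17274
  31: 1 × 0.1307 × 0.9033 = 0.11806
  32: 1 × 0.0896 × 0.8882 = 0.07958
Sum = 1.38510
NRR = 0.48544 × 1.38510 = 0.67238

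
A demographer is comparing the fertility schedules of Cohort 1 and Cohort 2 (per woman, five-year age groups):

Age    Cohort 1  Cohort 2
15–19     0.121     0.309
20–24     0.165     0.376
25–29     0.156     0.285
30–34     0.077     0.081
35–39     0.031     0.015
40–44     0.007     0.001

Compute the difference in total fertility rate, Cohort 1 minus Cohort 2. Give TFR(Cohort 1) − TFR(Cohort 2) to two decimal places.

Cohort 1:
  Sum of ASFRs = 0.121 + 0.165 + 0.156 + 0.077 + 0.031 + 0.007 = 0.557
  TFR = 5 × 0.557 = 2.785
Cohort 2:
  Sum of ASFRs = 0.309 + 0.376 + 0.285 + 0.081 + 0.015 + 0.001 = 1.067
  TFR = 5 × 1.067 = 5.335
Difference = 2.785 − 5.335 = -2.55

-2.55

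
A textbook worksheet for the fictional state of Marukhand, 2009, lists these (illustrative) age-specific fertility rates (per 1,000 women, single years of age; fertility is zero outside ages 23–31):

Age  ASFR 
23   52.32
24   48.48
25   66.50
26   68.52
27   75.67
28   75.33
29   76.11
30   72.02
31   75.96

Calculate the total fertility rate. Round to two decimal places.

Sum of ASFRs = 52.32 + 48.48 + 66.50 + 68.52 + 75.67 + 75.33 + 76.11 + 72.02 + 75.96 = 610.91
TFR = 610.91 / 1000 = 0.61091

0.61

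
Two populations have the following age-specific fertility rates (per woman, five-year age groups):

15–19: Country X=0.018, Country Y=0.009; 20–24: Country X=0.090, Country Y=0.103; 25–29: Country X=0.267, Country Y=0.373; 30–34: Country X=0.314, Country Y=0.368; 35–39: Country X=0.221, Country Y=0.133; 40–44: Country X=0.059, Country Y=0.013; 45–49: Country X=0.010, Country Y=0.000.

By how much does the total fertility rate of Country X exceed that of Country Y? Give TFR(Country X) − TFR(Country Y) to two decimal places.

Country X:
  Sum of ASFRs = 0.018 + 0.090 + 0.267 + 0.314 + 0.221 + 0.059 + 0.010 = 0.979
  TFR = 5 × 0.979 = 4.895
Country Y:
  Sum of ASFRs = 0.009 + 0.103 + 0.373 + 0.368 + 0.133 + 0.013 + 0.000 = 0.999
  TFR = 5 × 0.999 = 4.995
Difference = 4.895 − 4.995 = -0.1

-0.10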